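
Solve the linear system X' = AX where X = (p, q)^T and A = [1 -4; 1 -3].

p(t) = 2K_1e^(-t) + 2K_2te^(-t) - 3K_2e^(-t), q(t) = K_1e^(-t) + K_2te^(-t) - 2K_2e^(-t)

Coefficient matrix A = [[1, -4], [1, -3]].
Characteristic polynomial det(A - λI) = λ^2 + 2λ + 1 = 0.
Single eigenvalue λ = -1 with algebraic multiplicity 2.
Eigenvector v = (2,1); generalized eigenvector w with (A-λI)w=v is (-3,-2).
General solution: e^(-t)[K_1·v + K_2·(t·v + w)].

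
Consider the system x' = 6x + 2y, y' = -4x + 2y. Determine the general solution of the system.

x(t) = -K_1e^(4t)cos(2t) - K_2e^(4t)sin(2t), y(t) = K_1e^(4t)sin(2t) + K_1e^(4t)cos(2t) + K_2e^(4t)sin(2t) - K_2e^(4t)cos(2t)

Coefficient matrix A = [[6, 2], [-4, 2]].
Characteristic polynomial det(A - λI) = λ^2 - 8λ + 20 = 0.
Eigenvalues λ = 4 ± 2i (complex conjugate pair).
For λ=4+2i: an eigenvector is (-1,1) - i(0,1) = (-1, 1 - i).
A real fundamental pair from Re and Im of e^((4+2i)t)v: X_1 = e^(4t)(cos(2t)·(-1,1) + sin(2t)·(0,1)), X_2 = e^(4t)(sin(2t)·(-1,1) - cos(2t)·(0,1)).
General solution: K_1X_1 + K_2X_2.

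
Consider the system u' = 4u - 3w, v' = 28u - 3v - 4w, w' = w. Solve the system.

u(t) = c_1e^(4t) + c_3e^(t), v(t) = 4c_1e^(4t) + c_2e^(-3t) + 6c_3e^(t), w(t) = c_3e^(t)

Coefficient matrix A = [[4, 0, -3], [28, -3, -4], [0, 0, 1]].
det(A - λI) = 0 gives eigenvalues λ = 4, -3, 1.
For λ=4: eigenvector (1,4,0).
For λ=-3: eigenvector (0,1,0).
For λ=1: eigenvector (1,6,1).
General solution: c_1e^(4t)(1,4,0) + c_2e^(-3t)(0,1,0) + c_3e^(t)(1,6,1).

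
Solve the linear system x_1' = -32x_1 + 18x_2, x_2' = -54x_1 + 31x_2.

Coefficient matrix A = [[-32, 18], [-54, 31]].
Characteristic polynomial det(A - λI) = λ^2 + λ - 20 = 0.
Eigenvalues λ = -5, 4.
For λ=-5: (A-λI) row 1 is [-27, 18], so an eigenvector is (-2, -3).
For λ=4: (A-λI) row 1 is [-36, 18], so an eigenvector is (-1, -2).
General solution: c_1e^(-5t)(-2,-3) + c_2e^(4t)(-1,-2).

x_1(t) = -2c_1e^(-5t) - c_2e^(4t), x_2(t) = -3c_1e^(-5t) - 2c_2e^(4t)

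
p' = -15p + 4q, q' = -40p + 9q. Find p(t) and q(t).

Coefficient matrix A = [[-15, 4], [-40, 9]].
Characteristic polynomial det(A - λI) = λ^2 + 6λ + 25 = 0.
Eigenvalues λ = -3 ± 4i (complex conjugate pair).
For λ=-3+4i: an eigenvector is (1,3) - i(0,-1) = (1, 3 + i).
A real fundamental pair from Re and Im of e^((-3+4i)t)v: X_1 = e^(-3t)(cos(4t)·(1,3) + sin(4t)·(0,-1)), X_2 = e^(-3t)(sin(4t)·(1,3) - cos(4t)·(0,-1)).
General solution: K_1X_1 + K_2X_2.

p(t) = K_1e^(-3t)cos(4t) + K_2e^(-3t)sin(4t), q(t) = -K_1e^(-3t)sin(4t) + 3K_1e^(-3t)cos(4t) + 3K_2e^(-3t)sin(4t) + K_2e^(-3t)cos(4t)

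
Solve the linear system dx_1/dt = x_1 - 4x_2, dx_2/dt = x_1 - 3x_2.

x_1(t) = -2c_1e^(-t) - 2c_2te^(-t) - c_2e^(-t), x_2(t) = -c_1e^(-t) - c_2te^(-t)

Coefficient matrix A = [[1, -4], [1, -3]].
Characteristic polynomial det(A - λI) = λ^2 + 2λ + 1 = 0.
Single eigenvalue λ = -1 with algebraic multiplicity 2.
Eigenvector v = (-2,-1); generalized eigenvector w with (A-λI)w=v is (-1,0).
General solution: e^(-t)[c_1·v + c_2·(t·v + w)].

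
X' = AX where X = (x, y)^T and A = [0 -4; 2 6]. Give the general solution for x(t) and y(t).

x(t) = 2c_1e^(2t) + c_2e^(4t), y(t) = -c_1e^(2t) - c_2e^(4t)

Coefficient matrix A = [[0, -4], [2, 6]].
Characteristic polynomial det(A - λI) = λ^2 - 6λ + 8 = 0.
Eigenvalues λ = 2, 4.
For λ=2: (A-λI) row 1 is [-2, -4], so an eigenvector is (2, -1).
For λ=4: (A-λI) row 1 is [-4, -4], so an eigenvector is (1, -1).
General solution: c_1e^(2t)(2,-1) + c_2e^(4t)(1,-1).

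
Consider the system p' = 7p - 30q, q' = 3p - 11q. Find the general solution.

Coefficient matrix A = [[7, -30], [3, -11]].
Characteristic polynomial det(A - λI) = λ^2 + 4λ + 13 = 0.
Eigenvalues λ = -2 ± 3i (complex conjugate pair).
For λ=-2+3i: an eigenvector is (1,0) - i(3,1) = (1 - 3i, 0 - i).
A real fundamental pair from Re and Im of e^((-2+3i)t)v: X_1 = e^(-2t)(cos(3t)·(1,0) + sin(3t)·(3,1)), X_2 = e^(-2t)(sin(3t)·(1,0) - cos(3t)·(3,1)).
General solution: c_1X_1 + c_2X_2.

p(t) = 3c_1e^(-2t)sin(3t) + c_1e^(-2t)cos(3t) + c_2e^(-2t)sin(3t) - 3c_2e^(-2t)cos(3t), q(t) = c_1e^(-2t)sin(3t) - c_2e^(-2t)cos(3t)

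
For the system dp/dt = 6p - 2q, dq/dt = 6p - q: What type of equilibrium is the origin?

A = [[6,-2],[6,-1]]; det(A-λI) = λ^2 - 5λ + 6.
λ = 3, 2: both positive.

unstable node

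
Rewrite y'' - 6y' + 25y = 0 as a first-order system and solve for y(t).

Let x_1 = y, x_2 = y'. Then x_1' = x_2 and x_2' = -25x_1 + 6x_2.
A = [[0,1],[-25,6]]; det(A-λI) = λ^2 - 6λ + 25.
Eigenvalues λ = 3 ± 4i.

y(t) = C_1e^(3t)cos(4t) + C_2e^(3t)sin(4t)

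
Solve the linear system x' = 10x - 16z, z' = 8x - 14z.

Coefficient matrix A = [[10, -16], [8, -14]].
Characteristic polynomial det(A - λI) = λ^2 + 4λ - 12 = 0.
Eigenvalues λ = -6, 2.
For λ=-6: (A-λI) row 1 is [16, -16], so an eigenvector is (-1, -1).
For λ=2: (A-λI) row 1 is [8, -16], so an eigenvector is (-2, -1).
General solution: c_1e^(-6t)(-1,-1) + c_2e^(2t)(-2,-1).

x(t) = -c_1e^(-6t) - 2c_2e^(2t), z(t) = -c_1e^(-6t) - c_2e^(2t)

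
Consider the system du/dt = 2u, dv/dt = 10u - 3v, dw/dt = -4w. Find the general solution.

Coefficient matrix A = [[2, 0, 0], [10, -3, 0], [0, 0, -4]].
det(A - λI) = 0 gives eigenvalues λ = 2, -4, -3.
For λ=2: eigenvector (1,2,0).
For λ=-4: eigenvector (0,0,1).
For λ=-3: eigenvector (0,1,0).
General solution: C_1e^(2t)(1,2,0) + C_2e^(-4t)(0,0,1) + C_3e^(-3t)(0,1,0).

u(t) = C_1e^(2t), v(t) = 2C_1e^(2t) + C_3e^(-3t), w(t) = C_2e^(-4t)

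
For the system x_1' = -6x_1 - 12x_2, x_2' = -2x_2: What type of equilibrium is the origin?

A = [[-6,-12],[0,-2]]; det(A-λI) = λ^2 + 8λ + 12.
λ = -2, -6: both negative.

stable node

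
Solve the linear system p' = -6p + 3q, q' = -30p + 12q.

p(t) = K_1e^(3t)sin(3t) - K_2e^(3t)cos(3t), q(t) = 3K_1e^(3t)sin(3t) + K_1e^(3t)cos(3t) + K_2e^(3t)sin(3t) - 3K_2e^(3t)cos(3t)

Coefficient matrix A = [[-6, 3], [-30, 12]].
Characteristic polynomial det(A - λI) = λ^2 - 6λ + 18 = 0.
Eigenvalues λ = 3 ± 3i (complex conjugate pair).
For λ=3+3i: an eigenvector is (0,1) - i(1,3) = (0 - i, 1 - 3i).
A real fundamental pair from Re and Im of e^((3+3i)t)v: X_1 = e^(3t)(cos(3t)·(0,1) + sin(3t)·(1,3)), X_2 = e^(3t)(sin(3t)·(0,1) - cos(3t)·(1,3)).
General solution: K_1X_1 + K_2X_2.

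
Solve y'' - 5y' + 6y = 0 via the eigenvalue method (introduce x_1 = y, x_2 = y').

Let x_1 = y, x_2 = y'. Then x_1' = x_2 and x_2' = -6x_1 + 5x_2.
A = [[0,1],[-6,5]]; det(A-λI) = λ^2 - 5λ + 6.
Eigenvalues λ = 3, 2 with eigenvectors (1,3), (1,2).

y(t) = K_1e^(3t) + K_2e^(2t)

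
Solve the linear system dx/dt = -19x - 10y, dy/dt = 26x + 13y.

x(t) = -2K_1e^(-3t)sin(2t) - K_1e^(-3t)cos(2t) - K_2e^(-3t)sin(2t) + 2K_2e^(-3t)cos(2t), y(t) = 3K_1e^(-3t)sin(2t) + 2K_1e^(-3t)cos(2t) + 2K_2e^(-3t)sin(2t) - 3K_2e^(-3t)cos(2t)

Coefficient matrix A = [[-19, -10], [26, 13]].
Characteristic polynomial det(A - λI) = λ^2 + 6λ + 13 = 0.
Eigenvalues λ = -3 ± 2i (complex conjugate pair).
For λ=-3+2i: an eigenvector is (-1,2) - i(-2,3) = (-1 + 2i, 2 - 3i).
A real fundamental pair from Re and Im of e^((-3+2i)t)v: X_1 = e^(-3t)(cos(2t)·(-1,2) + sin(2t)·(-2,3)), X_2 = e^(-3t)(sin(2t)·(-1,2) - cos(2t)·(-2,3)).
General solution: K_1X_1 + K_2X_2.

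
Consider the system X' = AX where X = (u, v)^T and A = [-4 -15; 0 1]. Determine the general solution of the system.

u(t) = -K_1e^(-4t) - 3K_2e^(t), v(t) = K_2e^(t)

Coefficient matrix A = [[-4, -15], [0, 1]].
Characteristic polynomial det(A - λI) = λ^2 + 3λ - 4 = 0.
Eigenvalues λ = -4, 1.
For λ=-4: (A-λI) row 1 is [0, -15], so an eigenvector is (-1, 0).
For λ=1: (A-λI) row 1 is [-5, -15], so an eigenvector is (-3, 1).
General solution: K_1e^(-4t)(-1,0) + K_2e^(t)(-3,1).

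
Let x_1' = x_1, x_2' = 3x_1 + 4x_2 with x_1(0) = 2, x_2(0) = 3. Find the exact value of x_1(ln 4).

8

A = [[1,0],[3,4]]; eigenvalues λ = 4, 1.
Eigenvectors: (0,-1) for λ=4, (-1,1) for λ=1.
From the initial condition, c_1 = -5, c_2 = -2.
x_1(ln 4) = (-5)(4^4)(0) + (-2)(4^1)(-1) = 8.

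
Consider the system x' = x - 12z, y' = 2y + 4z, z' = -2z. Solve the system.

x(t) = K_1e^(t) + 4K_3e^(-2t), y(t) = K_2e^(2t) - K_3e^(-2t), z(t) = K_3e^(-2t)

Coefficient matrix A = [[1, 0, -12], [0, 2, 4], [0, 0, -2]].
det(A - λI) = 0 gives eigenvalues λ = 1, 2, -2.
For λ=1: eigenvector (1,0,0).
For λ=2: eigenvector (0,1,0).
For λ=-2: eigenvector (4,-1,1).
General solution: K_1e^(t)(1,0,0) + K_2e^(2t)(0,1,0) + K_3e^(-2t)(4,-1,1).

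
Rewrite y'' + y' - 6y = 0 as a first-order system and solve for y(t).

y(t) = C_1e^(-3t) + C_2e^(2t)

Let x_1 = y, x_2 = y'. Then x_1' = x_2 and x_2' = 6x_1 - x_2.
A = [[0,1],[6,-1]]; det(A-λI) = λ^2 + λ - 6.
Eigenvalues λ = -3, 2 with eigenvectors (1,-3), (1,2).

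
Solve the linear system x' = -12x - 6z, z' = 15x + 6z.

x(t) = -C_1e^(-3t)sin(3t) + C_1e^(-3t)cos(3t) + C_2e^(-3t)sin(3t) + C_2e^(-3t)cos(3t), z(t) = 2C_1e^(-3t)sin(3t) - C_1e^(-3t)cos(3t) - C_2e^(-3t)sin(3t) - 2C_2e^(-3t)cos(3t)

Coefficient matrix A = [[-12, -6], [15, 6]].
Characteristic polynomial det(A - λI) = λ^2 + 6λ + 18 = 0.
Eigenvalues λ = -3 ± 3i (complex conjugate pair).
For λ=-3+3i: an eigenvector is (1,-1) - i(-1,2) = (1 + i, -1 - 2i).
A real fundamental pair from Re and Im of e^((-3+3i)t)v: X_1 = e^(-3t)(cos(3t)·(1,-1) + sin(3t)·(-1,2)), X_2 = e^(-3t)(sin(3t)·(1,-1) - cos(3t)·(-1,2)).
General solution: C_1X_1 + C_2X_2.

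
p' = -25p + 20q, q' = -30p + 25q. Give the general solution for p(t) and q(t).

Coefficient matrix A = [[-25, 20], [-30, 25]].
Characteristic polynomial det(A - λI) = λ^2 - 25 = 0.
Eigenvalues λ = -5, 5.
For λ=-5: (A-λI) row 1 is [-20, 20], so an eigenvector is (-1, -1).
For λ=5: (A-λI) row 1 is [-30, 20], so an eigenvector is (2, 3).
General solution: c_1e^(-5t)(-1,-1) + c_2e^(5t)(2,3).

p(t) = -c_1e^(-5t) + 2c_2e^(5t), q(t) = -c_1e^(-5t) + 3c_2e^(5t)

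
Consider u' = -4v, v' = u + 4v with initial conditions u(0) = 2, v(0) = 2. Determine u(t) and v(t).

u(t) = -12te^(2t) + 2e^(2t), v(t) = 6te^(2t) + 2e^(2t)

Coefficient matrix A = [[0, -4], [1, 4]].
Characteristic polynomial det(A - λI) = λ^2 - 4λ + 4 = 0.
Single eigenvalue λ = 2 with algebraic multiplicity 2.
Eigenvector v = (-2,1); generalized eigenvector w with (A-λI)w=v is (-1,1).
General solution: e^(2t)[C_1·v + C_2·(t·v + w)].
Applying u(0)=2, v(0)=2 gives C_1=-4, C_2=6.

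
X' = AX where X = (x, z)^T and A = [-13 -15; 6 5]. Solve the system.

Coefficient matrix A = [[-13, -15], [6, 5]].
Characteristic polynomial det(A - λI) = λ^2 + 8λ + 25 = 0.
Eigenvalues λ = -4 ± 3i (complex conjugate pair).
For λ=-4+3i: an eigenvector is (1,-1) - i(2,-1) = (1 - 2i, -1 + i).
A real fundamental pair from Re and Im of e^((-4+3i)t)v: X_1 = e^(-4t)(cos(3t)·(1,-1) + sin(3t)·(2,-1)), X_2 = e^(-4t)(sin(3t)·(1,-1) - cos(3t)·(2,-1)).
General solution: K_1X_1 + K_2X_2.

x(t) = 2K_1e^(-4t)sin(3t) + K_1e^(-4t)cos(3t) + K_2e^(-4t)sin(3t) - 2K_2e^(-4t)cos(3t), z(t) = -K_1e^(-4t)sin(3t) - K_1e^(-4t)cos(3t) - K_2e^(-4t)sin(3t) + K_2e^(-4t)cos(3t)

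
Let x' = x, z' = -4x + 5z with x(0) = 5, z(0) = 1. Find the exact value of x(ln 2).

10

A = [[1,0],[-4,5]]; eigenvalues λ = 1, 5.
Eigenvectors: (1,1) for λ=1, (0,-1) for λ=5.
From the initial condition, c_1 = 5, c_2 = 4.
x(ln 2) = (5)(2^1)(1) + (4)(2^5)(0) = 10.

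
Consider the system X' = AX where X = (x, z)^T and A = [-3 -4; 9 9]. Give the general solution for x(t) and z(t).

x(t) = -2C_1e^(3t) - 2C_2te^(3t) - C_2e^(3t), z(t) = 3C_1e^(3t) + 3C_2te^(3t) + 2C_2e^(3t)

Coefficient matrix A = [[-3, -4], [9, 9]].
Characteristic polynomial det(A - λI) = λ^2 - 6λ + 9 = 0.
Single eigenvalue λ = 3 with algebraic multiplicity 2.
Eigenvector v = (-2,3); generalized eigenvector w with (A-λI)w=v is (-1,2).
General solution: e^(3t)[C_1·v + C_2·(t·v + w)].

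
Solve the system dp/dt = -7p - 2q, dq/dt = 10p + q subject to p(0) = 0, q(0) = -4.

p(t) = 4e^(-3t)sin(2t), q(t) = -8e^(-3t)sin(2t) - 4e^(-3t)cos(2t)

Coefficient matrix A = [[-7, -2], [10, 1]].
Characteristic polynomial det(A - λI) = λ^2 + 6λ + 13 = 0.
Eigenvalues λ = -3 ± 2i (complex conjugate pair).
For λ=-3+2i: an eigenvector is (0,-1) - i(1,-2) = (0 - i, -1 + 2i).
A real fundamental pair from Re and Im of e^((-3+2i)t)v: X_1 = e^(-3t)(cos(2t)·(0,-1) + sin(2t)·(1,-2)), X_2 = e^(-3t)(sin(2t)·(0,-1) - cos(2t)·(1,-2)).
General solution: K_1X_1 + K_2X_2.
Applying p(0)=0, q(0)=-4 gives K_1=4, K_2=0.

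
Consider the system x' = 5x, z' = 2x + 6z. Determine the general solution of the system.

Coefficient matrix A = [[5, 0], [2, 6]].
Characteristic polynomial det(A - λI) = λ^2 - 11λ + 30 = 0.
Eigenvalues λ = 6, 5.
For λ=6: (A-λI) row 1 is [-1, 0], so an eigenvector is (0, -1).
For λ=5: (A-λI) row 2 is [2, 1], so an eigenvector is (1, -2).
General solution: C_1e^(6t)(0,-1) + C_2e^(5t)(1,-2).

x(t) = C_2e^(5t), z(t) = -C_1e^(6t) - 2C_2e^(5t)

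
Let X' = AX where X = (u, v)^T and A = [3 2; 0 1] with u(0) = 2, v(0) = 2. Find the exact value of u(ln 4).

248

A = [[3,2],[0,1]]; eigenvalues λ = 1, 3.
Eigenvectors: (1,-1) for λ=1, (1,0) for λ=3.
From the initial condition, c_1 = -2, c_2 = 4.
u(ln 4) = (-2)(4^1)(1) + (4)(4^3)(1) = 248.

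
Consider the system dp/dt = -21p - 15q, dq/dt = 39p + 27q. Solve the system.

Coefficient matrix A = [[-21, -15], [39, 27]].
Characteristic polynomial det(A - λI) = λ^2 - 6λ + 18 = 0.
Eigenvalues λ = 3 ± 3i (complex conjugate pair).
For λ=3+3i: an eigenvector is (2,-3) - i(-1,2) = (2 + i, -3 - 2i).
A real fundamental pair from Re and Im of e^((3+3i)t)v: X_1 = e^(3t)(cos(3t)·(2,-3) + sin(3t)·(-1,2)), X_2 = e^(3t)(sin(3t)·(2,-3) - cos(3t)·(-1,2)).
General solution: C_1X_1 + C_2X_2.

p(t) = -C_1e^(3t)sin(3t) + 2C_1e^(3t)cos(3t) + 2C_2e^(3t)sin(3t) + C_2e^(3t)cos(3t), q(t) = 2C_1e^(3t)sin(3t) - 3C_1e^(3t)cos(3t) - 3C_2e^(3t)sin(3t) - 2C_2e^(3t)cos(3t)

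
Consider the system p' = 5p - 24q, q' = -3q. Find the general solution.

Coefficient matrix A = [[5, -24], [0, -3]].
Characteristic polynomial det(A - λI) = λ^2 - 2λ - 15 = 0.
Eigenvalues λ = 5, -3.
For λ=5: (A-λI) row 1 is [0, -24], so an eigenvector is (-1, 0).
For λ=-3: (A-λI) row 1 is [8, -24], so an eigenvector is (-3, -1).
General solution: c_1e^(5t)(-1,0) + c_2e^(-3t)(-3,-1).

p(t) = -c_1e^(5t) - 3c_2e^(-3t), q(t) = -c_2e^(-3t)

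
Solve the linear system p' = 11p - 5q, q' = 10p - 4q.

Coefficient matrix A = [[11, -5], [10, -4]].
Characteristic polynomial det(A - λI) = λ^2 - 7λ + 6 = 0.
Eigenvalues λ = 6, 1.
For λ=6: (A-λI) row 1 is [5, -5], so an eigenvector is (-1, -1).
For λ=1: (A-λI) row 1 is [10, -5], so an eigenvector is (1, 2).
General solution: K_1e^(6t)(-1,-1) + K_2e^(t)(1,2).

p(t) = -K_1e^(6t) + K_2e^(t), q(t) = -K_1e^(6t) + 2K_2e^(t)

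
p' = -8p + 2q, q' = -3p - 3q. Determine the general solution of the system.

Coefficient matrix A = [[-8, 2], [-3, -3]].
Characteristic polynomial det(A - λI) = λ^2 + 11λ + 30 = 0.
Eigenvalues λ = -5, -6.
For λ=-5: (A-λI) row 1 is [-3, 2], so an eigenvector is (2, 3).
For λ=-6: (A-λI) row 1 is [-2, 2], so an eigenvector is (1, 1).
General solution: c_1e^(-5t)(2,3) + c_2e^(-6t)(1,1).

p(t) = 2c_1e^(-5t) + c_2e^(-6t), q(t) = 3c_1e^(-5t) + c_2e^(-6t)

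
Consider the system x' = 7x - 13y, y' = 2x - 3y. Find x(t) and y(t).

Coefficient matrix A = [[7, -13], [2, -3]].
Characteristic polynomial det(A - λI) = λ^2 - 4λ + 5 = 0.
Eigenvalues λ = 2 ± i (complex conjugate pair).
For λ=2+i: an eigenvector is (-3,-1) - i(-2,-1) = (-3 + 2i, -1 + i).
A real fundamental pair from Re and Im of e^((2+i)t)v: X_1 = e^(2t)(cos(t)·(-3,-1) + sin(t)·(-2,-1)), X_2 = e^(2t)(sin(t)·(-3,-1) - cos(t)·(-2,-1)).
General solution: K_1X_1 + K_2X_2.

x(t) = -2K_1e^(2t)sin(t) - 3K_1e^(2t)cos(t) - 3K_2e^(2t)sin(t) + 2K_2e^(2t)cos(t), y(t) = -K_1e^(2t)sin(t) - K_1e^(2t)cos(t) - K_2e^(2t)sin(t) + K_2e^(2t)cos(t)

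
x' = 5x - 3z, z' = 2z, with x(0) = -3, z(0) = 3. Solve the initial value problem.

Coefficient matrix A = [[5, -3], [0, 2]].
Characteristic polynomial det(A - λI) = λ^2 - 7λ + 10 = 0.
Eigenvalues λ = 5, 2.
For λ=5: (A-λI) row 1 is [0, -3], so an eigenvector is (-1, 0).
For λ=2: (A-λI) row 1 is [3, -3], so an eigenvector is (1, 1).
General solution: C_1e^(5t)(-1,0) + C_2e^(2t)(1,1).
Applying x(0)=-3, z(0)=3 gives C_1=6, C_2=3.

x(t) = -6e^(5t) + 3e^(2t), z(t) = 3e^(2t)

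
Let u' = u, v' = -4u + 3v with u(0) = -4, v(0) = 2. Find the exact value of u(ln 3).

-12

A = [[1,0],[-4,3]]; eigenvalues λ = 1, 3.
Eigenvectors: (-1,-2) for λ=1, (0,1) for λ=3.
From the initial condition, c_1 = 4, c_2 = 10.
u(ln 3) = (4)(3^1)(-1) + (10)(3^3)(0) = -12.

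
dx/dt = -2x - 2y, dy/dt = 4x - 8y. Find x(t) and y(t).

Coefficient matrix A = [[-2, -2], [4, -8]].
Characteristic polynomial det(A - λI) = λ^2 + 10λ + 24 = 0.
Eigenvalues λ = -4, -6.
For λ=-4: (A-λI) row 1 is [2, -2], so an eigenvector is (-1, -1).
For λ=-6: (A-λI) row 1 is [4, -2], so an eigenvector is (-1, -2).
General solution: c_1e^(-4t)(-1,-1) + c_2e^(-6t)(-1,-2).

x(t) = -c_1e^(-4t) - c_2e^(-6t), y(t) = -c_1e^(-4t) - 2c_2e^(-6t)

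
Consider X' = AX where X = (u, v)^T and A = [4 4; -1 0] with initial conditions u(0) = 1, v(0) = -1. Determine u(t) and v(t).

u(t) = -2te^(2t) + e^(2t), v(t) = te^(2t) - e^(2t)

Coefficient matrix A = [[4, 4], [-1, 0]].
Characteristic polynomial det(A - λI) = λ^2 - 4λ + 4 = 0.
Single eigenvalue λ = 2 with algebraic multiplicity 2.
Eigenvector v = (2,-1); generalized eigenvector w with (A-λI)w=v is (-1,1).
General solution: e^(2t)[K_1·v + K_2·(t·v + w)].
Applying u(0)=1, v(0)=-1 gives K_1=0, K_2=-1.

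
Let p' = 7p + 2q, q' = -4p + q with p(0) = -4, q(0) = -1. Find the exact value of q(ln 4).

8576

A = [[7,2],[-4,1]]; eigenvalues λ = 5, 3.
Eigenvectors: (-1,1) for λ=5, (1,-2) for λ=3.
From the initial condition, c_1 = 9, c_2 = 5.
q(ln 4) = (9)(4^5)(1) + (5)(4^3)(-2) = 8576.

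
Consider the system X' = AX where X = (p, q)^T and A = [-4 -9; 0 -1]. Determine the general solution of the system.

p(t) = -K_1e^(-4t) - 3K_2e^(-t), q(t) = K_2e^(-t)

Coefficient matrix A = [[-4, -9], [0, -1]].
Characteristic polynomial det(A - λI) = λ^2 + 5λ + 4 = 0.
Eigenvalues λ = -4, -1.
For λ=-4: (A-λI) row 1 is [0, -9], so an eigenvector is (-1, 0).
For λ=-1: (A-λI) row 1 is [-3, -9], so an eigenvector is (-3, 1).
General solution: K_1e^(-4t)(-1,0) + K_2e^(-t)(-3,1).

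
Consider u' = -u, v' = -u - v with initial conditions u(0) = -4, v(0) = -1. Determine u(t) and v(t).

Coefficient matrix A = [[-1, 0], [-1, -1]].
Characteristic polynomial det(A - λI) = λ^2 + 2λ + 1 = 0.
Single eigenvalue λ = -1 with algebraic multiplicity 2.
Eigenvector v = (0,1); generalized eigenvector w with (A-λI)w=v is (-1,-2).
General solution: e^(-t)[c_1·v + c_2·(t·v + w)].
Applying u(0)=-4, v(0)=-1 gives c_1=7, c_2=4.

u(t) = -4e^(-t), v(t) = 4te^(-t) - e^(-t)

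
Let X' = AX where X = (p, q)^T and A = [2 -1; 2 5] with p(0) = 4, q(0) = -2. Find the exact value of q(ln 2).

A = [[2,-1],[2,5]]; eigenvalues λ = 3, 4.
Eigenvectors: (-1,1) for λ=3, (1,-2) for λ=4.
From the initial condition, c_1 = -6, c_2 = -2.
q(ln 2) = (-6)(2^3)(1) + (-2)(2^4)(-2) = 16.

16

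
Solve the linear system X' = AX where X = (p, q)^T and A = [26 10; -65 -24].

Coefficient matrix A = [[26, 10], [-65, -24]].
Characteristic polynomial det(A - λI) = λ^2 - 2λ + 26 = 0.
Eigenvalues λ = 1 ± 5i (complex conjugate pair).
For λ=1+5i: an eigenvector is (-1,3) - i(1,-2) = (-1 - i, 3 + 2i).
A real fundamental pair from Re and Im of e^((1+5i)t)v: X_1 = e^(t)(cos(5t)·(-1,3) + sin(5t)·(1,-2)), X_2 = e^(t)(sin(5t)·(-1,3) - cos(5t)·(1,-2)).
General solution: c_1X_1 + c_2X_2.

p(t) = c_1e^(t)sin(5t) - c_1e^(t)cos(5t) - c_2e^(t)sin(5t) - c_2e^(t)cos(5t), q(t) = -2c_1e^(t)sin(5t) + 3c_1e^(t)cos(5t) + 3c_2e^(t)sin(5t) + 2c_2e^(t)cos(5t)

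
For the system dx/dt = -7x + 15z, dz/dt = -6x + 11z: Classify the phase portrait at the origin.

A = [[-7,15],[-6,11]]; det(A-λI) = λ^2 - 4λ + 13.
λ = 2 ± 3i: positive real part.

unstable spiral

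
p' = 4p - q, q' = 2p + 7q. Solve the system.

Coefficient matrix A = [[4, -1], [2, 7]].
Characteristic polynomial det(A - λI) = λ^2 - 11λ + 30 = 0.
Eigenvalues λ = 6, 5.
For λ=6: (A-λI) row 1 is [-2, -1], so an eigenvector is (-1, 2).
For λ=5: (A-λI) row 1 is [-1, -1], so an eigenvector is (-1, 1).
General solution: c_1e^(6t)(-1,2) + c_2e^(5t)(-1,1).

p(t) = -c_1e^(6t) - c_2e^(5t), q(t) = 2c_1e^(6t) + c_2e^(5t)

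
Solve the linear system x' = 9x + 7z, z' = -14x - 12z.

x(t) = -K_1e^(-5t) + K_2e^(2t), z(t) = 2K_1e^(-5t) - K_2e^(2t)

Coefficient matrix A = [[9, 7], [-14, -12]].
Characteristic polynomial det(A - λI) = λ^2 + 3λ - 10 = 0.
Eigenvalues λ = -5, 2.
For λ=-5: (A-λI) row 1 is [14, 7], so an eigenvector is (-1, 2).
For λ=2: (A-λI) row 1 is [7, 7], so an eigenvector is (1, -1).
General solution: K_1e^(-5t)(-1,2) + K_2e^(2t)(1,-1).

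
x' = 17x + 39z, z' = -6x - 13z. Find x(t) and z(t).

x(t) = 3K_1e^(2t)sin(3t) - 2K_1e^(2t)cos(3t) - 2K_2e^(2t)sin(3t) - 3K_2e^(2t)cos(3t), z(t) = -K_1e^(2t)sin(3t) + K_1e^(2t)cos(3t) + K_2e^(2t)sin(3t) + K_2e^(2t)cos(3t)

Coefficient matrix A = [[17, 39], [-6, -13]].
Characteristic polynomial det(A - λI) = λ^2 - 4λ + 13 = 0.
Eigenvalues λ = 2 ± 3i (complex conjugate pair).
For λ=2+3i: an eigenvector is (-2,1) - i(3,-1) = (-2 - 3i, 1 + i).
A real fundamental pair from Re and Im of e^((2+3i)t)v: X_1 = e^(2t)(cos(3t)·(-2,1) + sin(3t)·(3,-1)), X_2 = e^(2t)(sin(3t)·(-2,1) - cos(3t)·(3,-1)).
General solution: K_1X_1 + K_2X_2.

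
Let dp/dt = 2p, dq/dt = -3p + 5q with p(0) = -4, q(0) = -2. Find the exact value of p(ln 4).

-64

A = [[2,0],[-3,5]]; eigenvalues λ = 5, 2.
Eigenvectors: (0,1) for λ=5, (-1,-1) for λ=2.
From the initial condition, c_1 = 2, c_2 = 4.
p(ln 4) = (2)(4^5)(0) + (4)(4^2)(-1) = -64.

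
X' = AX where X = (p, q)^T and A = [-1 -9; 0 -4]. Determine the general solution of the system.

p(t) = -K_1e^(-t) - 3K_2e^(-4t), q(t) = -K_2e^(-4t)

Coefficient matrix A = [[-1, -9], [0, -4]].
Characteristic polynomial det(A - λI) = λ^2 + 5λ + 4 = 0.
Eigenvalues λ = -1, -4.
For λ=-1: (A-λI) row 1 is [0, -9], so an eigenvector is (-1, 0).
For λ=-4: (A-λI) row 1 is [3, -9], so an eigenvector is (-3, -1).
General solution: K_1e^(-t)(-1,0) + K_2e^(-4t)(-3,-1).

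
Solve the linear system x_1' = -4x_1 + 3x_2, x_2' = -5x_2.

x_1(t) = 3C_1e^(-5t) + C_2e^(-4t), x_2(t) = -C_1e^(-5t)

Coefficient matrix A = [[-4, 3], [0, -5]].
Characteristic polynomial det(A - λI) = λ^2 + 9λ + 20 = 0.
Eigenvalues λ = -5, -4.
For λ=-5: (A-λI) row 1 is [1, 3], so an eigenvector is (3, -1).
For λ=-4: (A-λI) row 1 is [0, 3], so an eigenvector is (1, 0).
General solution: C_1e^(-5t)(3,-1) + C_2e^(-4t)(1,0).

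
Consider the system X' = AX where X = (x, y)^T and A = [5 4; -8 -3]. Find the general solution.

x(t) = C_1e^(t)cos(4t) + C_2e^(t)sin(4t), y(t) = -C_1e^(t)sin(4t) - C_1e^(t)cos(4t) - C_2e^(t)sin(4t) + C_2e^(t)cos(4t)

Coefficient matrix A = [[5, 4], [-8, -3]].
Characteristic polynomial det(A - λI) = λ^2 - 2λ + 17 = 0.
Eigenvalues λ = 1 ± 4i (complex conjugate pair).
For λ=1+4i: an eigenvector is (1,-1) - i(0,-1) = (1, -1 + i).
A real fundamental pair from Re and Im of e^((1+4i)t)v: X_1 = e^(t)(cos(4t)·(1,-1) + sin(4t)·(0,-1)), X_2 = e^(t)(sin(4t)·(1,-1) - cos(4t)·(0,-1)).
General solution: C_1X_1 + C_2X_2.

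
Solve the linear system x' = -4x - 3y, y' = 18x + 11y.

Coefficient matrix A = [[-4, -3], [18, 11]].
Characteristic polynomial det(A - λI) = λ^2 - 7λ + 10 = 0.
Eigenvalues λ = 2, 5.
For λ=2: (A-λI) row 1 is [-6, -3], so an eigenvector is (1, -2).
For λ=5: (A-λI) row 1 is [-9, -3], so an eigenvector is (-1, 3).
General solution: C_1e^(2t)(1,-2) + C_2e^(5t)(-1,3).

x(t) = C_1e^(2t) - C_2e^(5t), y(t) = -2C_1e^(2t) + 3C_2e^(5t)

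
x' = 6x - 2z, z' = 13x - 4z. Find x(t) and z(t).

Coefficient matrix A = [[6, -2], [13, -4]].
Characteristic polynomial det(A - λI) = λ^2 - 2λ + 2 = 0.
Eigenvalues λ = 1 ± i (complex conjugate pair).
For λ=1+i: an eigenvector is (1,3) - i(-1,-2) = (1 + i, 3 + 2i).
A real fundamental pair from Re and Im of e^((1+i)t)v: X_1 = e^(t)(cos(t)·(1,3) + sin(t)·(-1,-2)), X_2 = e^(t)(sin(t)·(1,3) - cos(t)·(-1,-2)).
General solution: C_1X_1 + C_2X_2.

x(t) = -C_1e^(t)sin(t) + C_1e^(t)cos(t) + C_2e^(t)sin(t) + C_2e^(t)cos(t), z(t) = -2C_1e^(t)sin(t) + 3C_1e^(t)cos(t) + 3C_2e^(t)sin(t) + 2C_2e^(t)cos(t)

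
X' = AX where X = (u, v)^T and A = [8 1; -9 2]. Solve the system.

u(t) = -K_1e^(5t) - K_2te^(5t) - K_2e^(5t), v(t) = 3K_1e^(5t) + 3K_2te^(5t) + 2K_2e^(5t)

Coefficient matrix A = [[8, 1], [-9, 2]].
Characteristic polynomial det(A - λI) = λ^2 - 10λ + 25 = 0.
Single eigenvalue λ = 5 with algebraic multiplicity 2.
Eigenvector v = (-1,3); generalized eigenvector w with (A-λI)w=v is (-1,2).
General solution: e^(5t)[K_1·v + K_2·(t·v + w)].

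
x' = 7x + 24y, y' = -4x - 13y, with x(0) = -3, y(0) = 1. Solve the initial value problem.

x(t) = -3e^(-t), y(t) = e^(-t)

Coefficient matrix A = [[7, 24], [-4, -13]].
Characteristic polynomial det(A - λI) = λ^2 + 6λ + 5 = 0.
Eigenvalues λ = -5, -1.
For λ=-5: (A-λI) row 1 is [12, 24], so an eigenvector is (2, -1).
For λ=-1: (A-λI) row 1 is [8, 24], so an eigenvector is (3, -1).
General solution: C_1e^(-5t)(2,-1) + C_2e^(-t)(3,-1).
Applying x(0)=-3, y(0)=1 gives C_1=0, C_2=-1.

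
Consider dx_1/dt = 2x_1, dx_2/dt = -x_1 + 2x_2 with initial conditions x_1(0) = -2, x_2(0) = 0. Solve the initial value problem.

Coefficient matrix A = [[2, 0], [-1, 2]].
Characteristic polynomial det(A - λI) = λ^2 - 4λ + 4 = 0.
Single eigenvalue λ = 2 with algebraic multiplicity 2.
Eigenvector v = (0,-1); generalized eigenvector w with (A-λI)w=v is (1,-2).
General solution: e^(2t)[C_1·v + C_2·(t·v + w)].
Applying x_1(0)=-2, x_2(0)=0 gives C_1=4, C_2=-2.

x_1(t) = -2e^(2t), x_2(t) = 2te^(2t)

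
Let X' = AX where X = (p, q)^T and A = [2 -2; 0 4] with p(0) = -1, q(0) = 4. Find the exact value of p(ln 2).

-52

A = [[2,-2],[0,4]]; eigenvalues λ = 2, 4.
Eigenvectors: (1,0) for λ=2, (1,-1) for λ=4.
From the initial condition, c_1 = 3, c_2 = -4.
p(ln 2) = (3)(2^2)(1) + (-4)(2^4)(1) = -52.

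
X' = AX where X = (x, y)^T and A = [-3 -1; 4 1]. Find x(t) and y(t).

x(t) = -K_1e^(-t) - K_2te^(-t), y(t) = 2K_1e^(-t) + 2K_2te^(-t) + K_2e^(-t)

Coefficient matrix A = [[-3, -1], [4, 1]].
Characteristic polynomial det(A - λI) = λ^2 + 2λ + 1 = 0.
Single eigenvalue λ = -1 with algebraic multiplicity 2.
Eigenvector v = (-1,2); generalized eigenvector w with (A-λI)w=v is (0,1).
General solution: e^(-t)[K_1·v + K_2·(t·v + w)].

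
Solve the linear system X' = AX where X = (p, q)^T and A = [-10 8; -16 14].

p(t) = C_1e^(6t) - C_2e^(-2t), q(t) = 2C_1e^(6t) - C_2e^(-2t)

Coefficient matrix A = [[-10, 8], [-16, 14]].
Characteristic polynomial det(A - λI) = λ^2 - 4λ - 12 = 0.
Eigenvalues λ = 6, -2.
For λ=6: (A-λI) row 1 is [-16, 8], so an eigenvector is (1, 2).
For λ=-2: (A-λI) row 1 is [-8, 8], so an eigenvector is (-1, -1).
General solution: C_1e^(6t)(1,2) + C_2e^(-2t)(-1,-1).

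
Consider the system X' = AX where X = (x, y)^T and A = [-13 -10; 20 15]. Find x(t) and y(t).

Coefficient matrix A = [[-13, -10], [20, 15]].
Characteristic polynomial det(A - λI) = λ^2 - 2λ + 5 = 0.
Eigenvalues λ = 1 ± 2i (complex conjugate pair).
For λ=1+2i: an eigenvector is (-2,3) - i(-1,1) = (-2 + i, 3 - i).
A real fundamental pair from Re and Im of e^((1+2i)t)v: X_1 = e^(t)(cos(2t)·(-2,3) + sin(2t)·(-1,1)), X_2 = e^(t)(sin(2t)·(-2,3) - cos(2t)·(-1,1)).
General solution: c_1X_1 + c_2X_2.

x(t) = -c_1e^(t)sin(2t) - 2c_1e^(t)cos(2t) - 2c_2e^(t)sin(2t) + c_2e^(t)cos(2t), y(t) = c_1e^(t)sin(2t) + 3c_1e^(t)cos(2t) + 3c_2e^(t)sin(2t) - c_2e^(t)cos(2t)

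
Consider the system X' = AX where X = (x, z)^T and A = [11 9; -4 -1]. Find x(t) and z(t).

x(t) = 3K_1e^(5t) + 3K_2te^(5t) + 2K_2e^(5t), z(t) = -2K_1e^(5t) - 2K_2te^(5t) - K_2e^(5t)

Coefficient matrix A = [[11, 9], [-4, -1]].
Characteristic polynomial det(A - λI) = λ^2 - 10λ + 25 = 0.
Single eigenvalue λ = 5 with algebraic multiplicity 2.
Eigenvector v = (3,-2); generalized eigenvector w with (A-λI)w=v is (2,-1).
General solution: e^(5t)[K_1·v + K_2·(t·v + w)].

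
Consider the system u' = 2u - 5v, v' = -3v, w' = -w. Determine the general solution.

u(t) = c_1e^(-3t) - c_2e^(2t), v(t) = c_1e^(-3t), w(t) = c_3e^(-t)

Coefficient matrix A = [[2, -5, 0], [0, -3, 0], [0, 0, -1]].
det(A - λI) = 0 gives eigenvalues λ = -3, 2, -1.
For λ=-3: eigenvector (1,1,0).
For λ=2: eigenvector (-1,0,0).
For λ=-1: eigenvector (0,0,1).
General solution: c_1e^(-3t)(1,1,0) + c_2e^(2t)(-1,0,0) + c_3e^(-t)(0,0,1).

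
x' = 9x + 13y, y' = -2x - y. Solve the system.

x(t) = -2C_1e^(4t)sin(t) - 3C_1e^(4t)cos(t) - 3C_2e^(4t)sin(t) + 2C_2e^(4t)cos(t), y(t) = C_1e^(4t)sin(t) + C_1e^(4t)cos(t) + C_2e^(4t)sin(t) - C_2e^(4t)cos(t)

Coefficient matrix A = [[9, 13], [-2, -1]].
Characteristic polynomial det(A - λI) = λ^2 - 8λ + 17 = 0.
Eigenvalues λ = 4 ± i (complex conjugate pair).
For λ=4+i: an eigenvector is (-3,1) - i(-2,1) = (-3 + 2i, 1 - i).
A real fundamental pair from Re and Im of e^((4+i)t)v: X_1 = e^(4t)(cos(t)·(-3,1) + sin(t)·(-2,1)), X_2 = e^(4t)(sin(t)·(-3,1) - cos(t)·(-2,1)).
General solution: C_1X_1 + C_2X_2.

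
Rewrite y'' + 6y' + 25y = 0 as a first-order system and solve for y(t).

Let x_1 = y, x_2 = y'. Then x_1' = x_2 and x_2' = -25x_1 - 6x_2.
A = [[0,1],[-25,-6]]; det(A-λI) = λ^2 + 6λ + 25.
Eigenvalues λ = -3 ± 4i.

y(t) = c_1e^(-3t)cos(4t) + c_2e^(-3t)sin(4t)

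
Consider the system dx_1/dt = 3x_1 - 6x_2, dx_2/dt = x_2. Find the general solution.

x_1(t) = -3K_1e^(t) + K_2e^(3t), x_2(t) = -K_1e^(t)

Coefficient matrix A = [[3, -6], [0, 1]].
Characteristic polynomial det(A - λI) = λ^2 - 4λ + 3 = 0.
Eigenvalues λ = 1, 3.
For λ=1: (A-λI) row 1 is [2, -6], so an eigenvector is (-3, -1).
For λ=3: (A-λI) row 1 is [0, -6], so an eigenvector is (1, 0).
General solution: K_1e^(t)(-3,-1) + K_2e^(3t)(1,0).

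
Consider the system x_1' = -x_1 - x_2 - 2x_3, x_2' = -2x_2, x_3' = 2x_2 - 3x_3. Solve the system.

Coefficient matrix A = [[-1, -1, -2], [0, -2, 0], [0, 2, -3]].
det(A - λI) = 0 gives eigenvalues λ = -1, -2, -3.
For λ=-1: eigenvector (1,0,0).
For λ=-2: eigenvector (5,1,2).
For λ=-3: eigenvector (1,0,1).
General solution: C_1e^(-t)(1,0,0) + C_2e^(-2t)(5,1,2) + C_3e^(-3t)(1,0,1).

x_1(t) = C_1e^(-t) + 5C_2e^(-2t) + C_3e^(-3t), x_2(t) = C_2e^(-2t), x_3(t) = 2C_2e^(-2t) + C_3e^(-3t)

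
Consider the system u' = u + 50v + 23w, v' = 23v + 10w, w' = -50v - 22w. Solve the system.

u(t) = c_1e^(t) - 5c_2e^(-2t) + 2c_3e^(3t), v(t) = -2c_2e^(-2t) + c_3e^(3t), w(t) = 5c_2e^(-2t) - 2c_3e^(3t)

Coefficient matrix A = [[1, 50, 23], [0, 23, 10], [0, -50, -22]].
det(A - λI) = 0 gives eigenvalues λ = 1, -2, 3.
For λ=1: eigenvector (1,0,0).
For λ=-2: eigenvector (-5,-2,5).
For λ=3: eigenvector (2,1,-2).
General solution: c_1e^(t)(1,0,0) + c_2e^(-2t)(-5,-2,5) + c_3e^(3t)(2,1,-2).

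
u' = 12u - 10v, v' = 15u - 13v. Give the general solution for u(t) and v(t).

u(t) = -2c_1e^(-3t) + c_2e^(2t), v(t) = -3c_1e^(-3t) + c_2e^(2t)

Coefficient matrix A = [[12, -10], [15, -13]].
Characteristic polynomial det(A - λI) = λ^2 + λ - 6 = 0.
Eigenvalues λ = -3, 2.
For λ=-3: (A-λI) row 1 is [15, -10], so an eigenvector is (-2, -3).
For λ=2: (A-λI) row 1 is [10, -10], so an eigenvector is (1, 1).
General solution: c_1e^(-3t)(-2,-3) + c_2e^(2t)(1,1).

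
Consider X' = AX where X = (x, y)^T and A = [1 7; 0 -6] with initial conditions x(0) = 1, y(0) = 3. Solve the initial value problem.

Coefficient matrix A = [[1, 7], [0, -6]].
Characteristic polynomial det(A - λI) = λ^2 + 5λ - 6 = 0.
Eigenvalues λ = -6, 1.
For λ=-6: (A-λI) row 1 is [7, 7], so an eigenvector is (1, -1).
For λ=1: (A-λI) row 1 is [0, 7], so an eigenvector is (-1, 0).
General solution: C_1e^(-6t)(1,-1) + C_2e^(t)(-1,0).
Applying x(0)=1, y(0)=3 gives C_1=-3, C_2=-4.

x(t) = 4e^(t) - 3e^(-6t), y(t) = 3e^(-6t)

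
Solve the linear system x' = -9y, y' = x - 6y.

x(t) = -3c_1e^(-3t) - 3c_2te^(-3t) - c_2e^(-3t), y(t) = -c_1e^(-3t) - c_2te^(-3t)

Coefficient matrix A = [[0, -9], [1, -6]].
Characteristic polynomial det(A - λI) = λ^2 + 6λ + 9 = 0.
Single eigenvalue λ = -3 with algebraic multiplicity 2.
Eigenvector v = (-3,-1); generalized eigenvector w with (A-λI)w=v is (-1,0).
General solution: e^(-3t)[c_1·v + c_2·(t·v + w)].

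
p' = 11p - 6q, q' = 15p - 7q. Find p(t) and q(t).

Coefficient matrix A = [[11, -6], [15, -7]].
Characteristic polynomial det(A - λI) = λ^2 - 4λ + 13 = 0.
Eigenvalues λ = 2 ± 3i (complex conjugate pair).
For λ=2+3i: an eigenvector is (1,2) - i(-1,-1) = (1 + i, 2 + i).
A real fundamental pair from Re and Im of e^((2+3i)t)v: X_1 = e^(2t)(cos(3t)·(1,2) + sin(3t)·(-1,-1)), X_2 = e^(2t)(sin(3t)·(1,2) - cos(3t)·(-1,-1)).
General solution: c_1X_1 + c_2X_2.

p(t) = -c_1e^(2t)sin(3t) + c_1e^(2t)cos(3t) + c_2e^(2t)sin(3t) + c_2e^(2t)cos(3t), q(t) = -c_1e^(2t)sin(3t) + 2c_1e^(2t)cos(3t) + 2c_2e^(2t)sin(3t) + c_2e^(2t)cos(3t)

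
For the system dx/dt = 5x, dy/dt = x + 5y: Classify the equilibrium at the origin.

A = [[5,0],[1,5]]; det(A-λI) = λ^2 - 10λ + 25.
repeated λ = 5 with a single eigenvector.

unstable improper node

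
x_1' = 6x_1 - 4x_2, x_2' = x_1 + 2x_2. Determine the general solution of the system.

x_1(t) = -2K_1e^(4t) - 2K_2te^(4t) - 3K_2e^(4t), x_2(t) = -K_1e^(4t) - K_2te^(4t) - K_2e^(4t)

Coefficient matrix A = [[6, -4], [1, 2]].
Characteristic polynomial det(A - λI) = λ^2 - 8λ + 16 = 0.
Single eigenvalue λ = 4 with algebraic multiplicity 2.
Eigenvector v = (-2,-1); generalized eigenvector w with (A-λI)w=v is (-3,-1).
General solution: e^(4t)[K_1·v + K_2·(t·v + w)].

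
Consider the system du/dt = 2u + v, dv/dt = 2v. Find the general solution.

u(t) = -c_1e^(2t) - c_2te^(2t) - 2c_2e^(2t), v(t) = -c_2e^(2t)

Coefficient matrix A = [[2, 1], [0, 2]].
Characteristic polynomial det(A - λI) = λ^2 - 4λ + 4 = 0.
Single eigenvalue λ = 2 with algebraic multiplicity 2.
Eigenvector v = (-1,0); generalized eigenvector w with (A-λI)w=v is (-2,-1).
General solution: e^(2t)[c_1·v + c_2·(t·v + w)].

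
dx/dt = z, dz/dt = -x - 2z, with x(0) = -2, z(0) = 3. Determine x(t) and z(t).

x(t) = te^(-t) - 2e^(-t), z(t) = -te^(-t) + 3e^(-t)

Coefficient matrix A = [[0, 1], [-1, -2]].
Characteristic polynomial det(A - λI) = λ^2 + 2λ + 1 = 0.
Single eigenvalue λ = -1 with algebraic multiplicity 2.
Eigenvector v = (1,-1); generalized eigenvector w with (A-λI)w=v is (-1,2).
General solution: e^(-t)[c_1·v + c_2·(t·v + w)].
Applying x(0)=-2, z(0)=3 gives c_1=-1, c_2=1.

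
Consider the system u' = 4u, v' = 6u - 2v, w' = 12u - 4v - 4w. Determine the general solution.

Coefficient matrix A = [[4, 0, 0], [6, -2, 0], [12, -4, -4]].
det(A - λI) = 0 gives eigenvalues λ = 4, -4, -2.
For λ=4: eigenvector (1,1,1).
For λ=-4: eigenvector (0,0,1).
For λ=-2: eigenvector (0,1,-2).
General solution: c_1e^(4t)(1,1,1) + c_2e^(-4t)(0,0,1) + c_3e^(-2t)(0,1,-2).

u(t) = c_1e^(4t), v(t) = c_1e^(4t) + c_3e^(-2t), w(t) = c_1e^(4t) + c_2e^(-4t) - 2c_3e^(-2t)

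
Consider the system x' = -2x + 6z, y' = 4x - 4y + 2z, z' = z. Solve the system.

Coefficient matrix A = [[-2, 0, 6], [4, -4, 2], [0, 0, 1]].
det(A - λI) = 0 gives eigenvalues λ = -2, -4, 1.
For λ=-2: eigenvector (1,2,0).
For λ=-4: eigenvector (0,1,0).
For λ=1: eigenvector (2,2,1).
General solution: C_1e^(-2t)(1,2,0) + C_2e^(-4t)(0,1,0) + C_3e^(t)(2,2,1).

x(t) = C_1e^(-2t) + 2C_3e^(t), y(t) = 2C_1e^(-2t) + C_2e^(-4t) + 2C_3e^(t), z(t) = C_3e^(t)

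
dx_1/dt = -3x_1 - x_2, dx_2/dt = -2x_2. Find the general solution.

x_1(t) = -K_1e^(-3t) + K_2e^(-2t), x_2(t) = -K_2e^(-2t)

Coefficient matrix A = [[-3, -1], [0, -2]].
Characteristic polynomial det(A - λI) = λ^2 + 5λ + 6 = 0.
Eigenvalues λ = -3, -2.
For λ=-3: (A-λI) row 1 is [0, -1], so an eigenvector is (-1, 0).
For λ=-2: (A-λI) row 1 is [-1, -1], so an eigenvector is (1, -1).
General solution: K_1e^(-3t)(-1,0) + K_2e^(-2t)(1,-1).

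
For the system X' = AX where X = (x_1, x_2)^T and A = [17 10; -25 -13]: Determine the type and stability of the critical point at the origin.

unstable spiral

A = [[17,10],[-25,-13]]; det(A-λI) = λ^2 - 4λ + 29.
λ = 2 ± 5i: positive real part.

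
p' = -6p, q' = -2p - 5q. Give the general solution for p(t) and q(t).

p(t) = -K_1e^(-6t), q(t) = -2K_1e^(-6t) - K_2e^(-5t)

Coefficient matrix A = [[-6, 0], [-2, -5]].
Characteristic polynomial det(A - λI) = λ^2 + 11λ + 30 = 0.
Eigenvalues λ = -6, -5.
For λ=-6: (A-λI) row 2 is [-2, 1], so an eigenvector is (-1, -2).
For λ=-5: (A-λI) row 1 is [-1, 0], so an eigenvector is (0, -1).
General solution: K_1e^(-6t)(-1,-2) + K_2e^(-5t)(0,-1).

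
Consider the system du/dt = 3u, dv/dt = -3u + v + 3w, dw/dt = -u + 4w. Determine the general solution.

Coefficient matrix A = [[3, 0, 0], [-3, 1, 3], [-1, 0, 4]].
det(A - λI) = 0 gives eigenvalues λ = 1, 4, 3.
For λ=1: eigenvector (0,1,0).
For λ=4: eigenvector (0,-1,-1).
For λ=3: eigenvector (1,0,1).
General solution: K_1e^(t)(0,1,0) + K_2e^(4t)(0,-1,-1) + K_3e^(3t)(1,0,1).

u(t) = K_3e^(3t), v(t) = K_1e^(t) - K_2e^(4t), w(t) = -K_2e^(4t) + K_3e^(3t)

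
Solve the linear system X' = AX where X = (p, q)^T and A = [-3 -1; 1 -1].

Coefficient matrix A = [[-3, -1], [1, -1]].
Characteristic polynomial det(A - λI) = λ^2 + 4λ + 4 = 0.
Single eigenvalue λ = -2 with algebraic multiplicity 2.
Eigenvector v = (-1,1); generalized eigenvector w with (A-λI)w=v is (2,-1).
General solution: e^(-2t)[C_1·v + C_2·(t·v + w)].

p(t) = -C_1e^(-2t) - C_2te^(-2t) + 2C_2e^(-2t), q(t) = C_1e^(-2t) + C_2te^(-2t) - C_2e^(-2t)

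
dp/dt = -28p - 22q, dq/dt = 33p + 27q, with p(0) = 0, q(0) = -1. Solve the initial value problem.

Coefficient matrix A = [[-28, -22], [33, 27]].
Characteristic polynomial det(A - λI) = λ^2 + λ - 30 = 0.
Eigenvalues λ = -6, 5.
For λ=-6: (A-λI) row 1 is [-22, -22], so an eigenvector is (1, -1).
For λ=5: (A-λI) row 1 is [-33, -22], so an eigenvector is (2, -3).
General solution: C_1e^(-6t)(1,-1) + C_2e^(5t)(2,-3).
Applying p(0)=0, q(0)=-1 gives C_1=-2, C_2=1.

p(t) = 2e^(5t) - 2e^(-6t), q(t) = -3e^(5t) + 2e^(-6t)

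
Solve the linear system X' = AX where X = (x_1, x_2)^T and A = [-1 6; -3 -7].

x_1(t) = K_1e^(-4t)sin(3t) - K_1e^(-4t)cos(3t) - K_2e^(-4t)sin(3t) - K_2e^(-4t)cos(3t), x_2(t) = K_1e^(-4t)cos(3t) + K_2e^(-4t)sin(3t)

Coefficient matrix A = [[-1, 6], [-3, -7]].
Characteristic polynomial det(A - λI) = λ^2 + 8λ + 25 = 0.
Eigenvalues λ = -4 ± 3i (complex conjugate pair).
For λ=-4+3i: an eigenvector is (-1,1) - i(1,0) = (-1 - i, 1).
A real fundamental pair from Re and Im of e^((-4+3i)t)v: X_1 = e^(-4t)(cos(3t)·(-1,1) + sin(3t)·(1,0)), X_2 = e^(-4t)(sin(3t)·(-1,1) - cos(3t)·(1,0)).
General solution: K_1X_1 + K_2X_2.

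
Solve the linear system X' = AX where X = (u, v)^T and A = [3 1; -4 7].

Coefficient matrix A = [[3, 1], [-4, 7]].
Characteristic polynomial det(A - λI) = λ^2 - 10λ + 25 = 0.
Single eigenvalue λ = 5 with algebraic multiplicity 2.
Eigenvector v = (1,2); generalized eigenvector w with (A-λI)w=v is (0,1).
General solution: e^(5t)[c_1·v + c_2·(t·v + w)].

u(t) = c_1e^(5t) + c_2te^(5t), v(t) = 2c_1e^(5t) + 2c_2te^(5t) + c_2e^(5t)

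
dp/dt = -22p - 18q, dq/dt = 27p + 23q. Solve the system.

p(t) = c_1e^(-4t) - 2c_2e^(5t), q(t) = -c_1e^(-4t) + 3c_2e^(5t)

Coefficient matrix A = [[-22, -18], [27, 23]].
Characteristic polynomial det(A - λI) = λ^2 - λ - 20 = 0.
Eigenvalues λ = -4, 5.
For λ=-4: (A-λI) row 1 is [-18, -18], so an eigenvector is (1, -1).
For λ=5: (A-λI) row 1 is [-27, -18], so an eigenvector is (-2, 3).
General solution: c_1e^(-4t)(1,-1) + c_2e^(5t)(-2,3).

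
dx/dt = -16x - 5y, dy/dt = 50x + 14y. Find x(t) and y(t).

Coefficient matrix A = [[-16, -5], [50, 14]].
Characteristic polynomial det(A - λI) = λ^2 + 2λ + 26 = 0.
Eigenvalues λ = -1 ± 5i (complex conjugate pair).
For λ=-1+5i: an eigenvector is (1,-3) - i(0,1) = (1, -3 - i).
A real fundamental pair from Re and Im of e^((-1+5i)t)v: X_1 = e^(-t)(cos(5t)·(1,-3) + sin(5t)·(0,1)), X_2 = e^(-t)(sin(5t)·(1,-3) - cos(5t)·(0,1)).
General solution: C_1X_1 + C_2X_2.

x(t) = C_1e^(-t)cos(5t) + C_2e^(-t)sin(5t), y(t) = C_1e^(-t)sin(5t) - 3C_1e^(-t)cos(5t) - 3C_2e^(-t)sin(5t) - C_2e^(-t)cos(5t)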